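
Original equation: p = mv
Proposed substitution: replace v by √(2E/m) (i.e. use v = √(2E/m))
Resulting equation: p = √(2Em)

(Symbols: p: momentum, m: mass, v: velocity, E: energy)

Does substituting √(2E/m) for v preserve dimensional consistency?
Yes

[v] = [L T^-1] and [√(2E/m)] = [L T^-1]. These match, so the substitution replaces a quantity by one of the same dimensions and the result p = √(2Em) has LHS [L M T^-1] vs RHS [L M T^-1] — still consistent.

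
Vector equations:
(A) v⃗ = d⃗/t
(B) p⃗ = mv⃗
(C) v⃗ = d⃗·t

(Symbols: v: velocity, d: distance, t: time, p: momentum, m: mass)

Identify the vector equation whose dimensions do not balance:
(C) v⃗ = d⃗·t

(A) v⃗ = d⃗/t: LHS [L T^-1], RHS [L T^-1] ✓ — displacement (vector) divided by time (scalar)
(B) p⃗ = mv⃗: LHS [L M T^-1], RHS [L M T^-1] ✓ — mass (scalar) times velocity (vector)
(C) v⃗ = d⃗·t: LHS [L T^-1], RHS [L T] ✗ — velocity is displacement per time; should be d⃗/t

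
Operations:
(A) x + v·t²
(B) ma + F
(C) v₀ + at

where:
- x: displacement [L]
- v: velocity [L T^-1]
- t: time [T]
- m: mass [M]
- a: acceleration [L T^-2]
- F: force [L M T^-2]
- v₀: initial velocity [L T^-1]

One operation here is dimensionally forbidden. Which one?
(A) x + v·t²

(A) x + v·t²: x [L] and v·t² [L T] — different dimensions cannot be added/subtracted ✗
(B) ma + F: ma [L M T^-2] and F [L M T^-2] — same dimensions ✓
(C) v₀ + at: v₀ [L T^-1] and at [L T^-1] — same dimensions ✓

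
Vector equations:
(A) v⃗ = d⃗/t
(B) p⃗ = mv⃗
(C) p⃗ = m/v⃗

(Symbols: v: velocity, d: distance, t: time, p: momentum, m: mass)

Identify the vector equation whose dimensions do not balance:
(C) p⃗ = m/v⃗

(A) v⃗ = d⃗/t: LHS [L T^-1], RHS [L T^-1] ✓ — displacement (vector) divided by time (scalar)
(B) p⃗ = mv⃗: LHS [L M T^-1], RHS [L M T^-1] ✓ — mass (scalar) times velocity (vector)
(C) p⃗ = m/v⃗: LHS [L M T^-1], RHS [L^-1 M T] ✗ — momentum is mass times velocity; should be mv⃗ (and division by a vector is undefined)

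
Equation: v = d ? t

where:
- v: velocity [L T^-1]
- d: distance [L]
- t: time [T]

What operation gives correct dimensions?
division (÷): v = d ÷ t

v [L T^-1]; d [L]; t [T].
d × t → [L T] ✗
d ÷ t → [L T^-1] ✓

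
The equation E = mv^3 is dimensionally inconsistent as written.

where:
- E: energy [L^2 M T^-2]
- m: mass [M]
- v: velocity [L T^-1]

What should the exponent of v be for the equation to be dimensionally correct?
The exponent of v should be 2: E = mv^2

The LHS E has dimensions [L^2 M T^-2]; v has dimensions [L T^-1].
As written, the RHS mv^3 (exponent 3 on v) has dimensions [L^3 M T^-3], which does not match.
With exponent 2, the RHS mv^2 has dimensions [L^2 M T^-2], matching the LHS.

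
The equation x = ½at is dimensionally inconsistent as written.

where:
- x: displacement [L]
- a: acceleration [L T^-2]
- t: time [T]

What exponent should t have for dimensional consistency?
The exponent of t should be 2: x = ½at^2

The LHS x has dimensions [L]; t has dimensions [T].
As written, the RHS ½at (exponent 1 on t) has dimensions [L T^-1], which does not match.
With exponent 2, the RHS ½at^2 has dimensions [L], matching the LHS.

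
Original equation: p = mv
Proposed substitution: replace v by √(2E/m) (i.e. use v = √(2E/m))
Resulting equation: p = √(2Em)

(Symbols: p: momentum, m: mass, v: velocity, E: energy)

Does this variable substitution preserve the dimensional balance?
Yes

[v] = [L T^-1] and [√(2E/m)] = [L T^-1]. These match, so the substitution replaces a quantity by one of the same dimensions and the result p = √(2Em) has LHS [L M T^-1] vs RHS [L M T^-1] — still consistent.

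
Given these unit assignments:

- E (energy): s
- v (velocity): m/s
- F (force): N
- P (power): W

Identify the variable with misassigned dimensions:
E

The variable E (energy) should have units J, not s.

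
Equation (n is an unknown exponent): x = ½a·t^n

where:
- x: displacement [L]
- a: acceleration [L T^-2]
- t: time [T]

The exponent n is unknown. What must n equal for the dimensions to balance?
n = 2

x has dimensions [L]; t has dimensions [T].
The rest of the RHS has dimensions [L T^-2], so t^n must supply [T^2].
With n = 2: ½a·t^2 has dimensions [L], matching the LHS ✓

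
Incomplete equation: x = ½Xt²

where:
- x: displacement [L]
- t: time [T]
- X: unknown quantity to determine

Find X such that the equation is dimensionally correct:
X = a (acceleration), dimensions [L T^-2]

x has dimensions [L]; the rest of the RHS (½ t²) has dimensions [T^2].
So X must have dimensions [L T^-2] — X = a (acceleration).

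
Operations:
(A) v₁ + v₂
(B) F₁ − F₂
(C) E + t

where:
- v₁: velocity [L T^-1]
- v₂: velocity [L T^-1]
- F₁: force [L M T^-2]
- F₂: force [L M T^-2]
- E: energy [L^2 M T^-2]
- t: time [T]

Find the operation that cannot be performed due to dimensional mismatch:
(C) E + t

(A) v₁ + v₂: v₁ [L T^-1] and v₂ [L T^-1] — same dimensions ✓
(B) F₁ − F₂: F₁ [L M T^-2] and F₂ [L M T^-2] — same dimensions ✓
(C) E + t: E [L^2 M T^-2] and t [T] — different dimensions cannot be added/subtracted ✗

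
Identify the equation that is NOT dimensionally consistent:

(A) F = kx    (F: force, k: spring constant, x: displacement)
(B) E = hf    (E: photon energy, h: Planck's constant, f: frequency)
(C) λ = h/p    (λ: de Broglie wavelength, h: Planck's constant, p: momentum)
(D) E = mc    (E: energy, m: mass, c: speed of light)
(D) E = mc

The equation (D) E = mc is dimensionally incorrect.

LHS (E): [L^2 M T^-2]
RHS (mc): [L M T^-1] ✗

The dimensions do not match. The other three equations balance.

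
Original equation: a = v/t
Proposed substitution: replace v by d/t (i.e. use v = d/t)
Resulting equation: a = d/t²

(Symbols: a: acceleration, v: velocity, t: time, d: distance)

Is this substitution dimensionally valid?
Yes

[v] = [L T^-1] and [d/t] = [L T^-1]. These match, so the substitution replaces a quantity by one of the same dimensions and the result a = d/t² has LHS [L T^-2] vs RHS [L T^-2] — still consistent.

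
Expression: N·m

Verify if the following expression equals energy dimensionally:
Yes

The expression N·m has dimensions [L^2 M T^-2], which is exactly energy [L^2 M T^-2].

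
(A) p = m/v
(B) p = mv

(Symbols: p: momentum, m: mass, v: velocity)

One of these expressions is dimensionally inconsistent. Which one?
(A)

(A) p = m/v: LHS [L M T^-1], RHS [L^-1 M T] ✗
(B) p = mv: LHS [L M T^-1], RHS [L M T^-1] ✓

Expression (A) p = m/v is dimensionally incorrect.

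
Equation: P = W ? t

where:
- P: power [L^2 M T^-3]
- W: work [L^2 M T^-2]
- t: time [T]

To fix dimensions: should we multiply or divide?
division (÷): P = W ÷ t

P [L^2 M T^-3]; W [L^2 M T^-2]; t [T].
W × t → [L^2 M T^-1] ✗
W ÷ t → [L^2 M T^-3] ✓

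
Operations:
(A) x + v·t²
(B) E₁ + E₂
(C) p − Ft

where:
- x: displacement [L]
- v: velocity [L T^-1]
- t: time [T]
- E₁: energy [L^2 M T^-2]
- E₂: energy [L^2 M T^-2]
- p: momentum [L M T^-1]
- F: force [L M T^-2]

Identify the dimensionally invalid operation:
(A) x + v·t²

(A) x + v·t²: x [L] and v·t² [L T] — different dimensions cannot be added/subtracted ✗
(B) E₁ + E₂: E₁ [L^2 M T^-2] and E₂ [L^2 M T^-2] — same dimensions ✓
(C) p − Ft: p [L M T^-1] and Ft [L M T^-1] — same dimensions ✓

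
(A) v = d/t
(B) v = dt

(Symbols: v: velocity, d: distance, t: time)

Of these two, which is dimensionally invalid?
(B)

(A) v = d/t: LHS [L T^-1], RHS [L T^-1] ✓
(B) v = dt: LHS [L T^-1], RHS [L T] ✗

Expression (B) v = dt is dimensionally incorrect.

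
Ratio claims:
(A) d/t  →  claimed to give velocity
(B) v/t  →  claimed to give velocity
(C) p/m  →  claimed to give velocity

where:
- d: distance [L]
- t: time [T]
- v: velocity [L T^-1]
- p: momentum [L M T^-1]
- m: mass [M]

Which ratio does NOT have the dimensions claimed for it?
(B) v/t does not give velocity

(A) d/t: [L T^-1] = velocity [L T^-1] ✓
(B) v/t: [L T^-2] ≠ velocity [L T^-1] ✗
(C) p/m: [L T^-1] = velocity [L T^-1] ✓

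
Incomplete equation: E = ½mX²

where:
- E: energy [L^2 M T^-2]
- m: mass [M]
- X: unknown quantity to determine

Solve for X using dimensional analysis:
X = v (velocity), dimensions [L T^-1]

E has dimensions [L^2 M T^-2]; the rest of the RHS (½m) has dimensions [M].
So X² must have dimensions [L^2 T^-2], i.e. X has dimensions [L T^-1] — X = v (velocity).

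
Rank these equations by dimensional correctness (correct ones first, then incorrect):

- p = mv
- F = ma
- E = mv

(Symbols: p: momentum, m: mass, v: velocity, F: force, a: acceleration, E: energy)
Dimensionally correct: p = mv, F = ma
Dimensionally incorrect: E = mv
Ordered (correct first, then incorrect): p = mv, F = ma, E = mv

- p = mv: LHS [L M T^-1], RHS [L M T^-1] → correct ✓
- F = ma: LHS [L M T^-2], RHS [L M T^-2] → correct ✓
- E = mv: LHS [L^2 M T^-2], RHS [L M T^-1] → incorrect ✗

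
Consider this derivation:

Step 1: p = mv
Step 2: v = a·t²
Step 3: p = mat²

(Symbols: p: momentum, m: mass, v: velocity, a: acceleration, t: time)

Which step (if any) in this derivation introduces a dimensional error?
Step 2

Step 1: p = mv → LHS [L M T^-1], RHS [L M T^-1] ✓
Step 2: v = a·t² → LHS [L T^-1], RHS [L] ✗

The first dimensional inconsistency appears in step 2: v = a·t²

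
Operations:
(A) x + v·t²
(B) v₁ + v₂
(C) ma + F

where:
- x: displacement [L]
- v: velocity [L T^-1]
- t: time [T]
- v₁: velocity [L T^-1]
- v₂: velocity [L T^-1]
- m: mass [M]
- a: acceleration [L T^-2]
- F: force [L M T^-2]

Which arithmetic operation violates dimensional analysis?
(A) x + v·t²

(A) x + v·t²: x [L] and v·t² [L T] — different dimensions cannot be added/subtracted ✗
(B) v₁ + v₂: v₁ [L T^-1] and v₂ [L T^-1] — same dimensions ✓
(C) ma + F: ma [L M T^-2] and F [L M T^-2] — same dimensions ✓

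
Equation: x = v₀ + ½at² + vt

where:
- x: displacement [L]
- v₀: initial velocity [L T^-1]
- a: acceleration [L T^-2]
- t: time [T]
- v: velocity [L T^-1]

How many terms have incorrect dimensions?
1

LHS x: [L]
- v₀: [L T^-1] ✗
- ½at²: [L] ✓
- vt: [L] ✓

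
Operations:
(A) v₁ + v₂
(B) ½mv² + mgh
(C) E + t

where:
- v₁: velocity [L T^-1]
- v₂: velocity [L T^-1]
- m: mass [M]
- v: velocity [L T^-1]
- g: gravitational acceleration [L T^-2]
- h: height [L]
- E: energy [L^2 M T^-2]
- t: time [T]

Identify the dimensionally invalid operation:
(C) E + t

(A) v₁ + v₂: v₁ [L T^-1] and v₂ [L T^-1] — same dimensions ✓
(B) ½mv² + mgh: ½mv² [L^2 M T^-2] and mgh [L^2 M T^-2] — same dimensions ✓
(C) E + t: E [L^2 M T^-2] and t [T] — different dimensions cannot be added/subtracted ✗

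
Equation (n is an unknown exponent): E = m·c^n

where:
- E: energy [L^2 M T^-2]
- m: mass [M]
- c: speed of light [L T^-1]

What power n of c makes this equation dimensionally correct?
n = 2

E has dimensions [L^2 M T^-2]; c has dimensions [L T^-1].
The rest of the RHS has dimensions [M], so c^n must supply [L^2 T^-2].
With n = 2: m·c^2 has dimensions [L^2 M T^-2], matching the LHS ✓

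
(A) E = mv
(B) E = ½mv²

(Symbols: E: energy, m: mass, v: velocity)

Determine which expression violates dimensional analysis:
(A)

(A) E = mv: LHS [L^2 M T^-2], RHS [L M T^-1] ✗
(B) E = ½mv²: LHS [L^2 M T^-2], RHS [L^2 M T^-2] ✓

Expression (A) E = mv is dimensionally incorrect.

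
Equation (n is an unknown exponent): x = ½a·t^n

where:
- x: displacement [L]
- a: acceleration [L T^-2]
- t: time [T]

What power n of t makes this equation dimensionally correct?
n = 2

x has dimensions [L]; t has dimensions [T].
The rest of the RHS has dimensions [L T^-2], so t^n must supply [T^2].
With n = 2: ½a·t^2 has dimensions [L], matching the LHS ✓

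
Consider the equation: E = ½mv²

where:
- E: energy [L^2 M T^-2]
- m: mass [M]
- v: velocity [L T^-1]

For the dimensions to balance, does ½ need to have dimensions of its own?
No

E has dimensions [L^2 M T^-2] and mv² already has dimensions [L^2 M T^-2], so the equation balances without ½ contributing any dimensions. ½ is a pure (dimensionless) number; changing or removing it would not affect dimensional consistency.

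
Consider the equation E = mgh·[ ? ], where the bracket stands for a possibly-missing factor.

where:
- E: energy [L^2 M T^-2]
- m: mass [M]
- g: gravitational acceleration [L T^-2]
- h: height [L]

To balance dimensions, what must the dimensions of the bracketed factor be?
Nothing is missing — the bracketed factor must be dimensionless.

E has dimensions [L^2 M T^-2] and mgh already has dimensions [L^2 M T^-2], so E = mgh is dimensionally complete.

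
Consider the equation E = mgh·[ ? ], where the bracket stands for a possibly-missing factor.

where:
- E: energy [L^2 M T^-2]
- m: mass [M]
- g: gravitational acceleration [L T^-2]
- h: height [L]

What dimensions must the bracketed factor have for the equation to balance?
Nothing is missing — the bracketed factor must be dimensionless.

E has dimensions [L^2 M T^-2] and mgh already has dimensions [L^2 M T^-2], so E = mgh is dimensionally complete.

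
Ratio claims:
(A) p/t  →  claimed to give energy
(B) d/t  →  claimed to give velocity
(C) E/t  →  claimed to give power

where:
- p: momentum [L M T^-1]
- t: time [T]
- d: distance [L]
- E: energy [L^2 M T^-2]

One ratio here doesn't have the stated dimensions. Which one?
(A) p/t does not give energy

(A) p/t: [L M T^-2] ≠ energy [L^2 M T^-2] ✗
(B) d/t: [L T^-1] = velocity [L T^-1] ✓
(C) E/t: [L^2 M T^-3] = power [L^2 M T^-3] ✓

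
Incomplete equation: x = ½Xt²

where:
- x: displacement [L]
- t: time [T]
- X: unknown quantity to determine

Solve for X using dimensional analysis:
X = a (acceleration), dimensions [L T^-2]

x has dimensions [L]; the rest of the RHS (½ t²) has dimensions [T^2].
So X must have dimensions [L T^-2] — X = a (acceleration).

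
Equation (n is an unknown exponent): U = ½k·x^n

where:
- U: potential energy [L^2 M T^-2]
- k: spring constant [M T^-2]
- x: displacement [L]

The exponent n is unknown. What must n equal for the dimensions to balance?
n = 2

U has dimensions [L^2 M T^-2]; x has dimensions [L].
The rest of the RHS has dimensions [M T^-2], so x^n must supply [L^2].
With n = 2: ½k·x^2 has dimensions [L^2 M T^-2], matching the LHS ✓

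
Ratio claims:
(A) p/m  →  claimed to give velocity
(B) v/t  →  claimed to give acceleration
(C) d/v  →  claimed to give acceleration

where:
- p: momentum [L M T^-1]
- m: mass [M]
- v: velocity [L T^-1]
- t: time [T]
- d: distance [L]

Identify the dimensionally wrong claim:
(C) d/v does not give acceleration

(A) p/m: [L T^-1] = velocity [L T^-1] ✓
(B) v/t: [L T^-2] = acceleration [L T^-2] ✓
(C) d/v: [T] ≠ acceleration [L T^-2] ✗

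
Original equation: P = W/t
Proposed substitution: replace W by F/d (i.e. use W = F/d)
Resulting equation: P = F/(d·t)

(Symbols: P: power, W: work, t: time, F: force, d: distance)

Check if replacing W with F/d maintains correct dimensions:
No

[W] = [L^2 M T^-2] and [F/d] = [M T^-2]. These differ, so the substitution replaces a quantity by one of different dimensions and the result P = F/(d·t) has LHS [L^2 M T^-3] vs RHS [M T^-3] — inconsistent.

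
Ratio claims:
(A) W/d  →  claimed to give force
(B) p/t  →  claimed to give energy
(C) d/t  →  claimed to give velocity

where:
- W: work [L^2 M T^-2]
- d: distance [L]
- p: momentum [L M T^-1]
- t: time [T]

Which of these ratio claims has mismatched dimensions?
(B) p/t does not give energy

(A) W/d: [L M T^-2] = force [L M T^-2] ✓
(B) p/t: [L M T^-2] ≠ energy [L^2 M T^-2] ✗
(C) d/t: [L T^-1] = velocity [L T^-1] ✓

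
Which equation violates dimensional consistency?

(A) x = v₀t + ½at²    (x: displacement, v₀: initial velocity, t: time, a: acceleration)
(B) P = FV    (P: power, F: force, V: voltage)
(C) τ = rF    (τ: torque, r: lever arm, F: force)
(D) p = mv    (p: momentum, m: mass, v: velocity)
(B) P = FV

The equation (B) P = FV is dimensionally incorrect.

LHS (P): [L^2 M T^-3]
RHS (FV): [I^-1 L^3 M^2 T^-5] ✗

The dimensions do not match. The other three equations balance.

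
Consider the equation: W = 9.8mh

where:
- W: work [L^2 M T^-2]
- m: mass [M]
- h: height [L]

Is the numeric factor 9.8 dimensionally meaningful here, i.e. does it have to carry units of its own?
Yes

W has dimensions [L^2 M T^-2], while mh alone has dimensions [L M]. For the equation to balance, the factor 9.8 must carry dimensions [L T^-2] — it is a dimensional constant (a numerical value of a physical quantity with its units suppressed), not a pure number.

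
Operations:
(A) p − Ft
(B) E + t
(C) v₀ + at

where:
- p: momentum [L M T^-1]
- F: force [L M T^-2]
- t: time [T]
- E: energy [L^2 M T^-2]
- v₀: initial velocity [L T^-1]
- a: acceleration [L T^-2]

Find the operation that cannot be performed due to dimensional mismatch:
(B) E + t

(A) p − Ft: p [L M T^-1] and Ft [L M T^-1] — same dimensions ✓
(B) E + t: E [L^2 M T^-2] and t [T] — different dimensions cannot be added/subtracted ✗
(C) v₀ + at: v₀ [L T^-1] and at [L T^-1] — same dimensions ✓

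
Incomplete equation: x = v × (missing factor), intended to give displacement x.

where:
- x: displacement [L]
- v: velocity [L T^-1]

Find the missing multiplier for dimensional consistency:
t (time), dimensions [T]

x has dimensions [L] and v has dimensions [L T^-1].
The missing factor must have dimensions [L] / [L T^-1] = [T], i.e. time (t).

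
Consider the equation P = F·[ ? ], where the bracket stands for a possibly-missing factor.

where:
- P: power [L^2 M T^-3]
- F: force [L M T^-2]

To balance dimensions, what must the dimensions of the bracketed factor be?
[L T^-1] — velocity (e.g. v)

P has dimensions [L^2 M T^-3]; F has dimensions [L M T^-2].
The bracketed factor must supply [L^2 M T^-3] / [L M T^-2] = [L T^-1].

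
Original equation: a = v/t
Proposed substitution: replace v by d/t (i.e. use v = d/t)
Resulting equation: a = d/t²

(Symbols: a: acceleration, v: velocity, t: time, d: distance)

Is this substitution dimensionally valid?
Yes

[v] = [L T^-1] and [d/t] = [L T^-1]. These match, so the substitution replaces a quantity by one of the same dimensions and the result a = d/t² has LHS [L T^-2] vs RHS [L T^-2] — still consistent.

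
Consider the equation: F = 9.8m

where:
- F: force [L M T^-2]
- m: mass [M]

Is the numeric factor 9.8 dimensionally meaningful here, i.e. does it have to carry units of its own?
Yes

F has dimensions [L M T^-2], while m alone has dimensions [M]. For the equation to balance, the factor 9.8 must carry dimensions [L T^-2] — it is a dimensional constant (a numerical value of a physical quantity with its units suppressed), not a pure number.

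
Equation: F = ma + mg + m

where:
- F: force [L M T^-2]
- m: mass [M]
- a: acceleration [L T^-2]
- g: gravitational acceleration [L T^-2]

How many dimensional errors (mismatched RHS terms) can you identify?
1

LHS F: [L M T^-2]
- ma: [L M T^-2] ✓
- mg: [L M T^-2] ✓
- m: [M] ✗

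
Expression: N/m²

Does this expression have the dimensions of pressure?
Yes

The expression N/m² has dimensions [L^-1 M T^-2], which is exactly pressure [L^-1 M T^-2].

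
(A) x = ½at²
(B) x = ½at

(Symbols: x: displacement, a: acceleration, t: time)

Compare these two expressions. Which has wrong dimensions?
(B)

(A) x = ½at²: LHS [L], RHS [L] ✓
(B) x = ½at: LHS [L], RHS [L T^-1] ✗

Expression (B) x = ½at is dimensionally incorrect.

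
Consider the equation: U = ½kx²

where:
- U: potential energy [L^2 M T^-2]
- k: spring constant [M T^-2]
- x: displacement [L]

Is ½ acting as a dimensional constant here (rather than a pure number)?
No

U has dimensions [L^2 M T^-2] and kx² already has dimensions [L^2 M T^-2], so the equation balances without ½ contributing any dimensions. ½ is a pure (dimensionless) number; changing or removing it would not affect dimensional consistency.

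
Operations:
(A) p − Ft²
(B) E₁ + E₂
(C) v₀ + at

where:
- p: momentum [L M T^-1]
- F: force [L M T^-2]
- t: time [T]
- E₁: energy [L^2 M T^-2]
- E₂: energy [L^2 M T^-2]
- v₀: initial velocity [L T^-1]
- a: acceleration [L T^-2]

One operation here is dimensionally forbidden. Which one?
(A) p − Ft²

(A) p − Ft²: p [L M T^-1] and Ft² [L M] — different dimensions cannot be added/subtracted ✗
(B) E₁ + E₂: E₁ [L^2 M T^-2] and E₂ [L^2 M T^-2] — same dimensions ✓
(C) v₀ + at: v₀ [L T^-1] and at [L T^-1] — same dimensions ✓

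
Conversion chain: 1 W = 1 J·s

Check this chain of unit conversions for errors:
The chain is incorrect (it contains an error).

Incorrect: Watt is J/s, not J·s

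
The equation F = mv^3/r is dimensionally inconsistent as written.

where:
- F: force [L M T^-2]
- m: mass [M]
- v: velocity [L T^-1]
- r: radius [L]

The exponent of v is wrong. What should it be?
The exponent of v should be 2: F = mv^2/r

The LHS F has dimensions [L M T^-2]; v has dimensions [L T^-1].
As written, the RHS mv^3/r (exponent 3 on v) has dimensions [L^2 M T^-3], which does not match.
With exponent 2, the RHS mv^2/r has dimensions [L M T^-2], matching the LHS.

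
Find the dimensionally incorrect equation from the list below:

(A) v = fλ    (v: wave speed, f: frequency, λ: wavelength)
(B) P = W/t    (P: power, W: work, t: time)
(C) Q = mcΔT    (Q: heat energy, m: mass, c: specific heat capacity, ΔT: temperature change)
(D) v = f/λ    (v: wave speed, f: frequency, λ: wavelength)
(D) v = f/λ

The equation (D) v = f/λ is dimensionally incorrect.

LHS (v): [L T^-1]
RHS (f/λ): [L^-1 T^-1] ✗

The dimensions do not match. The other three equations balance.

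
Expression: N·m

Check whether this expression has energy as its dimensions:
Yes

The expression N·m has dimensions [L^2 M T^-2], which is exactly energy [L^2 M T^-2].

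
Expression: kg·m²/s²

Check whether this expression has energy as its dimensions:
Yes

The expression kg·m²/s² has dimensions [L^2 M T^-2], which is exactly energy [L^2 M T^-2].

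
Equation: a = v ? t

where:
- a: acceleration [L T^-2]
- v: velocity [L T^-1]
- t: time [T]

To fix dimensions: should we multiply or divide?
division (÷): a = v ÷ t

a [L T^-2]; v [L T^-1]; t [T].
v × t → [L] ✗
v ÷ t → [L T^-2] ✓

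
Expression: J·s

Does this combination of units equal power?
No

The expression J·s has dimensions [L^2 M T^-1], but power has dimensions [L^2 M T^-3].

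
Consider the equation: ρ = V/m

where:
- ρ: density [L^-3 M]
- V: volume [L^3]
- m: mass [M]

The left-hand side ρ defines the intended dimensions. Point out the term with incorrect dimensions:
The right-hand side term V/m

ρ has dimensions [L^-3 M], but V/m has dimensions [L^3 M^-1], so the term V/m is dimensionally wrong for ρ.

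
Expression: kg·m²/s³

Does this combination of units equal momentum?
No

The expression kg·m²/s³ has dimensions [L^2 M T^-3], but momentum has dimensions [L M T^-1].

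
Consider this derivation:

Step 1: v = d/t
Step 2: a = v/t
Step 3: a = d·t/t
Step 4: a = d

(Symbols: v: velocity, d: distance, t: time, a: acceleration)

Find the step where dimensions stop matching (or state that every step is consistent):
Step 3

Step 1: v = d/t → LHS [L T^-1], RHS [L T^-1] ✓
Step 2: a = v/t → LHS [L T^-2], RHS [L T^-2] ✓
Step 3: a = d·t/t → LHS [L T^-2], RHS [L] ✗

The first dimensional inconsistency appears in step 3: a = d·t/t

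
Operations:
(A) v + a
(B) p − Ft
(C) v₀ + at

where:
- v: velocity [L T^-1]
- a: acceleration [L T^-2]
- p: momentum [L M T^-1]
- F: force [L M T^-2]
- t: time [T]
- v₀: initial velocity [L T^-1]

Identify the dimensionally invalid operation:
(A) v + a

(A) v + a: v [L T^-1] and a [L T^-2] — different dimensions cannot be added/subtracted ✗
(B) p − Ft: p [L M T^-1] and Ft [L M T^-1] — same dimensions ✓
(C) v₀ + at: v₀ [L T^-1] and at [L T^-1] — same dimensions ✓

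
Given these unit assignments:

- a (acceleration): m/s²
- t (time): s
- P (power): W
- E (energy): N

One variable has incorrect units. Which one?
E

The variable E (energy) should have units J, not N.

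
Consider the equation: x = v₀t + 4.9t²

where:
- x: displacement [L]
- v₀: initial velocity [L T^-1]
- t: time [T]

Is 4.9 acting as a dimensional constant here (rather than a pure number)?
Yes

x has dimensions [L], while t² alone has dimensions [T^2]. For the equation to balance, the factor 4.9 must carry dimensions [L T^-2] — it is a dimensional constant (a numerical value of a physical quantity with its units suppressed), not a pure number.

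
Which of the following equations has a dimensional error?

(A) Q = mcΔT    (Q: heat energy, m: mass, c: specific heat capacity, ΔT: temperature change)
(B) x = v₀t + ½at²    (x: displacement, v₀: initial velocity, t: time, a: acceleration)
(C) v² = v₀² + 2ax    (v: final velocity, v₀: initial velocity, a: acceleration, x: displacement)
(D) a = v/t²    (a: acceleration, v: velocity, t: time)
(D) a = v/t²

The equation (D) a = v/t² is dimensionally incorrect.

LHS (a): [L T^-2]
RHS (v/t²): [L T^-3] ✗

The dimensions do not match. The other three equations balance.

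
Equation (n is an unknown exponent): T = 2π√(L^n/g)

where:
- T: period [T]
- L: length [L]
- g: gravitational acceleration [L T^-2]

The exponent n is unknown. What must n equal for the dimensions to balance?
n = 1

T has dimensions [T]; L has dimensions [L].
With n = 1: 2π√(L^1/g) has dimensions [T], matching the LHS ✓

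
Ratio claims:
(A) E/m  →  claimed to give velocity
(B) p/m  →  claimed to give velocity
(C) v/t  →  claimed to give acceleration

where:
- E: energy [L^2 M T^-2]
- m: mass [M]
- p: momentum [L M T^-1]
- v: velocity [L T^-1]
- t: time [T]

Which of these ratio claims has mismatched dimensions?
(A) E/m does not give velocity

(A) E/m: [L^2 T^-2] ≠ velocity [L T^-1] ✗
(B) p/m: [L T^-1] = velocity [L T^-1] ✓
(C) v/t: [L T^-2] = acceleration [L T^-2] ✓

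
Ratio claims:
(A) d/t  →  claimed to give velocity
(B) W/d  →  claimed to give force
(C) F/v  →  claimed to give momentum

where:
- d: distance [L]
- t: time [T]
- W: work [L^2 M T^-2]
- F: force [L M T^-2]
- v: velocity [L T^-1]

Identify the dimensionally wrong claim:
(C) F/v does not give momentum

(A) d/t: [L T^-1] = velocity [L T^-1] ✓
(B) W/d: [L M T^-2] = force [L M T^-2] ✓
(C) F/v: [M T^-1] ≠ momentum [L M T^-1] ✗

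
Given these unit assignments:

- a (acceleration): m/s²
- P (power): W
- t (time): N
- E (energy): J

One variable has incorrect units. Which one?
t

The variable t (time) should have units s, not N.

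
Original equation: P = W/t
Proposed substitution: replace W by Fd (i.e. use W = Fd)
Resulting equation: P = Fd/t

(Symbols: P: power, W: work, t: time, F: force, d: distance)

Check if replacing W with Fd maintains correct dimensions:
Yes

[W] = [L^2 M T^-2] and [Fd] = [L^2 M T^-2]. These match, so the substitution replaces a quantity by one of the same dimensions and the result P = Fd/t has LHS [L^2 M T^-3] vs RHS [L^2 M T^-3] — still consistent.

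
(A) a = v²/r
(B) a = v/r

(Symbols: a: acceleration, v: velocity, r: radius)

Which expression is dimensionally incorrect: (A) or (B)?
(B)

(A) a = v²/r: LHS [L T^-2], RHS [L T^-2] ✓
(B) a = v/r: LHS [L T^-2], RHS [T^-1] ✗

Expression (B) a = v/r is dimensionally incorrect.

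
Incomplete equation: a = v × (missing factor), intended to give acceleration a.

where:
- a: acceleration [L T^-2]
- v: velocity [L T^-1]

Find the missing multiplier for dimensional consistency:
1/t (inverse time), dimensions [T^-1]

a has dimensions [L T^-2] and v has dimensions [L T^-1].
The missing factor must have dimensions [L T^-2] / [L T^-1] = [T^-1], i.e. inverse time (1/t).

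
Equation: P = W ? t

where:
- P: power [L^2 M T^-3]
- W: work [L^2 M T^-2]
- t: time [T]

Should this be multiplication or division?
division (÷): P = W ÷ t

P [L^2 M T^-3]; W [L^2 M T^-2]; t [T].
W × t → [L^2 M T^-1] ✗
W ÷ t → [L^2 M T^-3] ✓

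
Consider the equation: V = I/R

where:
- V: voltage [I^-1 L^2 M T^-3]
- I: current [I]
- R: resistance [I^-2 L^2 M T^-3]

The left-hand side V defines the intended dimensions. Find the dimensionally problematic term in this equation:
The right-hand side term I/R

V has dimensions [I^-1 L^2 M T^-3], but I/R has dimensions [I^3 L^-2 M^-1 T^3], so the term I/R is dimensionally wrong for V.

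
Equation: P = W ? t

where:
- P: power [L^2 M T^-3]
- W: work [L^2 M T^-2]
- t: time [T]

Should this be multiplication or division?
division (÷): P = W ÷ t

P [L^2 M T^-3]; W [L^2 M T^-2]; t [T].
W × t → [L^2 M T^-1] ✗
W ÷ t → [L^2 M T^-3] ✓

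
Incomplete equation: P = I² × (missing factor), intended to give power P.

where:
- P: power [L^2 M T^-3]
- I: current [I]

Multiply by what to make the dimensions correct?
R (resistance), dimensions [I^-2 L^2 M T^-3]

P has dimensions [L^2 M T^-3] and I² has dimensions [I^2].
The missing factor must have dimensions [L^2 M T^-3] / [I^2] = [I^-2 L^2 M T^-3], i.e. resistance (R).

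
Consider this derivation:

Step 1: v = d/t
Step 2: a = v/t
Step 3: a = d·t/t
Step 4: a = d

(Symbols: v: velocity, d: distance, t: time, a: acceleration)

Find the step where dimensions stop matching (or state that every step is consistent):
Step 3

Step 1: v = d/t → LHS [L T^-1], RHS [L T^-1] ✓
Step 2: a = v/t → LHS [L T^-2], RHS [L T^-2] ✓
Step 3: a = d·t/t → LHS [L T^-2], RHS [L] ✗

The first dimensional inconsistency appears in step 3: a = d·t/t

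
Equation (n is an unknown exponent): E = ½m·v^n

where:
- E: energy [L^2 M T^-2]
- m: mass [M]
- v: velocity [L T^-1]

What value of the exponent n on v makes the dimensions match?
n = 2

E has dimensions [L^2 M T^-2]; v has dimensions [L T^-1].
The rest of the RHS has dimensions [M], so v^n must supply [L^2 T^-2].
With n = 2: ½m·v^2 has dimensions [L^2 M T^-2], matching the LHS ✓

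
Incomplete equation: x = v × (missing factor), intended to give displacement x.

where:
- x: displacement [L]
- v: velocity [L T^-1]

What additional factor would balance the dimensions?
t (time), dimensions [T]

x has dimensions [L] and v has dimensions [L T^-1].
The missing factor must have dimensions [L] / [L T^-1] = [T], i.e. time (t).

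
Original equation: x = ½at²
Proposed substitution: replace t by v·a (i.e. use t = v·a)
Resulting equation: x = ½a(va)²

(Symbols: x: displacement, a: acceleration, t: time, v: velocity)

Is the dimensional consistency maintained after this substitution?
No

[t] = [T] and [v·a] = [L^2 T^-3]. These differ, so the substitution replaces a quantity by one of different dimensions and the result x = ½a(va)² has LHS [L] vs RHS [L^5 T^-8] — inconsistent.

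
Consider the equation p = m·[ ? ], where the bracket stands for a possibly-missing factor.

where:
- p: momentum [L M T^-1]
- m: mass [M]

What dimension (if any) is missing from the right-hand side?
[L T^-1] — velocity (e.g. v)

p has dimensions [L M T^-1]; m has dimensions [M].
The bracketed factor must supply [L M T^-1] / [M] = [L T^-1].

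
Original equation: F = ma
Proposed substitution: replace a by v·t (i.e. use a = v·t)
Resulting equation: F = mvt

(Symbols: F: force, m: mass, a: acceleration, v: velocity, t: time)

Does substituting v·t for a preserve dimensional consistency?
No

[a] = [L T^-2] and [v·t] = [L]. These differ, so the substitution replaces a quantity by one of different dimensions and the result F = mvt has LHS [L M T^-2] vs RHS [L M] — inconsistent.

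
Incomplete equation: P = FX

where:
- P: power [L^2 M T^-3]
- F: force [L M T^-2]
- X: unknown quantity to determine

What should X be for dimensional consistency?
X = v (velocity), dimensions [L T^-1]

P has dimensions [L^2 M T^-3]; the rest of the RHS (F) has dimensions [L M T^-2].
So X must have dimensions [L T^-1] — X = v (velocity).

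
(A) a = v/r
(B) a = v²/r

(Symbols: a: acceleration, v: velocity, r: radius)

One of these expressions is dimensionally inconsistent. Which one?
(A)

(A) a = v/r: LHS [L T^-2], RHS [T^-1] ✗
(B) a = v²/r: LHS [L T^-2], RHS [L T^-2] ✓

Expression (A) a = v/r is dimensionally incorrect.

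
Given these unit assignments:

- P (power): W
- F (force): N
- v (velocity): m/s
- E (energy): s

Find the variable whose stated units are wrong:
E

The variable E (energy) should have units J, not s.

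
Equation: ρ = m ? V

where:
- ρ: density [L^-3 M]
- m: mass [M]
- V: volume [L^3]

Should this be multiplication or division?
division (÷): ρ = m ÷ V

ρ [L^-3 M]; m [M]; V [L^3].
m × V → [L^3 M] ✗
m ÷ V → [L^-3 M] ✓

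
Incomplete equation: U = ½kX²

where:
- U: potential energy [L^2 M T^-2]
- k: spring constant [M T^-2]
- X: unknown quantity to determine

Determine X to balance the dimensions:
X = x (displacement), dimensions [L]

U has dimensions [L^2 M T^-2]; the rest of the RHS (½k) has dimensions [M T^-2].
So X² must have dimensions [L^2], i.e. X has dimensions [L] — X = x (displacement).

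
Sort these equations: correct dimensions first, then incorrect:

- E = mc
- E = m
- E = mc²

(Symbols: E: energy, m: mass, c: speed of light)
Dimensionally correct: E = mc²
Dimensionally incorrect: E = mc, E = m
Ordered (correct first, then incorrect): E = mc², E = mc, E = m

- E = mc: LHS [L^2 M T^-2], RHS [L M T^-1] → incorrect ✗
- E = m: LHS [L^2 M T^-2], RHS [M] → incorrect ✗
- E = mc²: LHS [L^2 M T^-2], RHS [L^2 M T^-2] → correct ✓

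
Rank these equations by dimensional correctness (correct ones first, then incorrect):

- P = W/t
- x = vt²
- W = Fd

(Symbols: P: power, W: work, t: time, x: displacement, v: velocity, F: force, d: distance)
Dimensionally correct: P = W/t, W = Fd
Dimensionally incorrect: x = vt²
Ordered (correct first, then incorrect): P = W/t, W = Fd, x = vt²

- P = W/t: LHS [L^2 M T^-3], RHS [L^2 M T^-3] → correct ✓
- x = vt²: LHS [L], RHS [L T] → incorrect ✗
- W = Fd: LHS [L^2 M T^-2], RHS [L^2 M T^-2] → correct ✓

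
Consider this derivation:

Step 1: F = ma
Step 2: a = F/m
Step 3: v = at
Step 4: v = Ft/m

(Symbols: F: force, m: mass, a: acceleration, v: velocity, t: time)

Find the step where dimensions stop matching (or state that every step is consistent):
No step introduces an error — all steps are dimensionally consistent.

Step 1: F = ma → LHS [L M T^-2], RHS [L M T^-2] ✓
Step 2: a = F/m → LHS [L T^-2], RHS [L T^-2] ✓
Step 3: v = at → LHS [L T^-1], RHS [L T^-1] ✓
Step 4: v = Ft/m → LHS [L T^-1], RHS [L T^-1] ✓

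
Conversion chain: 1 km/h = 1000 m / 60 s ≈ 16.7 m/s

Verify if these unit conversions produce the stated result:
The chain is incorrect (it contains an error).

Incorrect: 1 h = 3600 s, not 60 s (1 km/h ≈ 0.278 m/s)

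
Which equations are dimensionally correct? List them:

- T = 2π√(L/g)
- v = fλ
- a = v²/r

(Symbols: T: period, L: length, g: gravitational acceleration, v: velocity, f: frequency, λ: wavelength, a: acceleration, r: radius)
Dimensionally correct: T = 2π√(L/g), v = fλ, a = v²/r
Dimensionally incorrect: none
Ordered (correct first, then incorrect): T = 2π√(L/g), v = fλ, a = v²/r

- T = 2π√(L/g): LHS [T], RHS [T] → correct ✓
- v = fλ: LHS [L T^-1], RHS [L T^-1] → correct ✓
- a = v²/r: LHS [L T^-2], RHS [L T^-2] → correct ✓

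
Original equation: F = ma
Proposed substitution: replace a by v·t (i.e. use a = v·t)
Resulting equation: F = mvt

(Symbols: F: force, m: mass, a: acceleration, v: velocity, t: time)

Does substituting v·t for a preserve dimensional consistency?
No

[a] = [L T^-2] and [v·t] = [L]. These differ, so the substitution replaces a quantity by one of different dimensions and the result F = mvt has LHS [L M T^-2] vs RHS [L M] — inconsistent.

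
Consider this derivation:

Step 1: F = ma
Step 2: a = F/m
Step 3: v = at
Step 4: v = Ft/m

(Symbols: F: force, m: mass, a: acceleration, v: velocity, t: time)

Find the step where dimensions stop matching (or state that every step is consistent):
No step introduces an error — all steps are dimensionally consistent.

Step 1: F = ma → LHS [L M T^-2], RHS [L M T^-2] ✓
Step 2: a = F/m → LHS [L T^-2], RHS [L T^-2] ✓
Step 3: v = at → LHS [L T^-1], RHS [L T^-1] ✓
Step 4: v = Ft/m → LHS [L T^-1], RHS [L T^-1] ✓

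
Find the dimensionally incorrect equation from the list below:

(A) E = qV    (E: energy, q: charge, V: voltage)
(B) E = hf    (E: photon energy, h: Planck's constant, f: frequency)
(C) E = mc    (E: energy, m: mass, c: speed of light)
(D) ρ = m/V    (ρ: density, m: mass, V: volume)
(C) E = mc

The equation (C) E = mc is dimensionally incorrect.

LHS (E): [L^2 M T^-2]
RHS (mc): [L M T^-1] ✗

The dimensions do not match. The other three equations balance.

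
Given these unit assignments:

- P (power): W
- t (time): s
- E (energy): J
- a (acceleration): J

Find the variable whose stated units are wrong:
a

The variable a (acceleration) should have units m/s², not J.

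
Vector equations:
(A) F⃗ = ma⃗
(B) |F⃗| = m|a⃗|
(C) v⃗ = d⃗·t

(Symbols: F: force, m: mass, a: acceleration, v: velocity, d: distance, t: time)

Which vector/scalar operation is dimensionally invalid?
(C) v⃗ = d⃗·t

(A) F⃗ = ma⃗: LHS [L M T^-2], RHS [L M T^-2] ✓ — Force and acceleration are vectors, mass is a scalar
(B) |F⃗| = m|a⃗|: LHS [L M T^-2], RHS [L M T^-2] ✓ — magnitudes of vectors are scalars
(C) v⃗ = d⃗·t: LHS [L T^-1], RHS [L T] ✗ — velocity is displacement per time; should be d⃗/t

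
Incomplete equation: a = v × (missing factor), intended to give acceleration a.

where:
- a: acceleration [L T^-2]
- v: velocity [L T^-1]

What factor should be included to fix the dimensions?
1/t (inverse time), dimensions [T^-1]

a has dimensions [L T^-2] and v has dimensions [L T^-1].
The missing factor must have dimensions [L T^-2] / [L T^-1] = [T^-1], i.e. inverse time (1/t).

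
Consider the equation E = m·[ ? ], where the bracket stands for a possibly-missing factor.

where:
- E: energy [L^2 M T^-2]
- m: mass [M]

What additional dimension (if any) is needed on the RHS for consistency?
[L^2 T^-2] — velocity squared (e.g. v²)

E has dimensions [L^2 M T^-2]; m has dimensions [M].
The bracketed factor must supply [L^2 M T^-2] / [M] = [L^2 T^-2].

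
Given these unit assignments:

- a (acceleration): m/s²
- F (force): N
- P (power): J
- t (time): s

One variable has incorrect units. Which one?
P

The variable P (power) should have units W, not J.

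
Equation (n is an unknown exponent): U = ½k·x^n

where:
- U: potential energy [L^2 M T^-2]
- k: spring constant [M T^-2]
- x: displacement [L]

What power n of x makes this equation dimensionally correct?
n = 2

U has dimensions [L^2 M T^-2]; x has dimensions [L].
The rest of the RHS has dimensions [M T^-2], so x^n must supply [L^2].
With n = 2: ½k·x^2 has dimensions [L^2 M T^-2], matching the LHS ✓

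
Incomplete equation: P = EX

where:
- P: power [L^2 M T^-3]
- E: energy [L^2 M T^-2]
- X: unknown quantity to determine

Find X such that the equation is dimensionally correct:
X = f (inverse time / frequency (1/t)), dimensions [T^-1]

P has dimensions [L^2 M T^-3]; the rest of the RHS (E) has dimensions [L^2 M T^-2].
So X must have dimensions [T^-1] — X = f (inverse time / frequency (1/t)).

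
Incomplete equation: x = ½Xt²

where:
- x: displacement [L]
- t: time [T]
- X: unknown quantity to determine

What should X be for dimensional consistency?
X = a (acceleration), dimensions [L T^-2]

x has dimensions [L]; the rest of the RHS (½ t²) has dimensions [T^2].
So X must have dimensions [L T^-2] — X = a (acceleration).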